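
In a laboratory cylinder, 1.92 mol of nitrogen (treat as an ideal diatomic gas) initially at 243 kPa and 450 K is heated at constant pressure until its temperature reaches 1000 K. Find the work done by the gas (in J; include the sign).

8780 J

V₁ = nRT₁/P₁ = 1.92×8.314×450/243 = 29.6 L.
Isobaric: P stays 243 kPa; V/T = const ⇒ T₂ = 1000 K, V₂ = 65.7 L.
W = PΔV = 243×(65.7−29.6) kPa·L = 8780 J.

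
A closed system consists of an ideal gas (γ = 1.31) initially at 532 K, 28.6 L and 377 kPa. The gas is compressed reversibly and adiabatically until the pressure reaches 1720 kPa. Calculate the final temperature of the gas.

762 K

Adiabatic: T₂/T₁ = (P₂/P₁)^((γ−1)/γ) ⇒ T₂ = 532×(4.56)^0.237 = 762 K; V₂ = 8.98 L.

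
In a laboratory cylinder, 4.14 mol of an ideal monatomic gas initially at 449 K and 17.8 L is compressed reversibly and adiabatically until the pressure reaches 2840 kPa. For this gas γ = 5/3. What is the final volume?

8.74 L

P₁ = nRT₁/V₁ = 4.14×8.314×449/17.8 = 868 kPa.
Adiabatic: T₂/T₁ = (P₂/P₁)^((γ−1)/γ) ⇒ T₂ = 449×(3.27)^0.400 = 721 K; V₂ = 8.74 L.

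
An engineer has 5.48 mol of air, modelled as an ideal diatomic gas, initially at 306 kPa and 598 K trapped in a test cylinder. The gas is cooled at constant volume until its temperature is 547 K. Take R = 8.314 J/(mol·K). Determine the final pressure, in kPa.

280 kPa

V₁ = nRT₁/P₁ = 5.48×8.314×598/306 = 89.0 L.
Isochoric: V stays 89.0 L; P/T = const ⇒ T₂ = 547 K, P₂ = 280 kPa.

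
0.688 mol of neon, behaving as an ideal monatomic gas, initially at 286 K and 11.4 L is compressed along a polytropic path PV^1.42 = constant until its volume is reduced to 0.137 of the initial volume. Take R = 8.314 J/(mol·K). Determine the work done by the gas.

P₁ = nRT₁/V₁ = 0.688×8.314×286/11.4 = 144 kPa.
Polytropic n=1.42: T₂ = T₁(V₁/V₂)^(n−1) = 286×(7.30)^0.42 = 659 K; P₂ = P₁(V₁/V₂)^n = 2410 kPa.
W = (P₁V₁−P₂V₂)/(n−1) = (144×11.4−2410×1.56)/0.42 = -5080 J.

-5080 J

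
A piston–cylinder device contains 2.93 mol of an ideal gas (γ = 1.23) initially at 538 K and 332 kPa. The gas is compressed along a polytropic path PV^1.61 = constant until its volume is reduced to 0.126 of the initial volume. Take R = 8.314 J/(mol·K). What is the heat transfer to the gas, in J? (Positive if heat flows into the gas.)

V₁ = nRT₁/P₁ = 2.93×8.314×538/332 = 39.5 L.
Polytropic n=1.61: T₂ = T₁(V₁/V₂)^(n−1) = 538×(7.94)^0.61 = 1900 K; P₂ = P₁(V₁/V₂)^n = 9320 kPa.
W = (P₁V₁−P₂V₂)/(n−1) = (332×39.5−9320×4.97)/0.61 = -54500 J.
ΔU = nCvΔT = 2.93×36.1×(1900−538) = 145000 J.
Q = ΔU + W = 90100 J.

90100 J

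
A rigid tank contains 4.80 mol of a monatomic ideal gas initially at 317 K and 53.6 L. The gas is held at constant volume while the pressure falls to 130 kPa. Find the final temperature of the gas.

175 K

P₁ = nRT₁/V₁ = 4.80×8.314×317/53.6 = 236 kPa.
Isochoric: V stays 53.6 L; P/T = const ⇒ T₂ = 175 K, P₂ = 130 kPa.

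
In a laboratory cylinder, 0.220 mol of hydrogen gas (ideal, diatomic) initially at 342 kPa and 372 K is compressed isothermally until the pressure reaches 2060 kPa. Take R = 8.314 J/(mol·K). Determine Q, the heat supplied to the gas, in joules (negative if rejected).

-1220 J

V₁ = nRT₁/P₁ = 0.220×8.314×372/342 = 1.99 L.
Isothermal: T stays 372 K; PV = const ⇒ V₂ = 0.330 L, P₂ = 2060 kPa.
ΔU = 0 (ideal gas, T constant).
W = nRT ln(V₂/V₁) = 0.220×8.314×372×ln(0.166) = -1220 J.
Q = ΔU + W = -1220 J.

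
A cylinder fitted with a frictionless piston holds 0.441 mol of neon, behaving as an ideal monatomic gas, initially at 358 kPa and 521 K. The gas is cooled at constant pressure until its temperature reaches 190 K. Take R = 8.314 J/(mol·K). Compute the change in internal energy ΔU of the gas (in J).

-1820 J

V₁ = nRT₁/P₁ = 0.441×8.314×521/358 = 5.34 L.
Isobaric: P stays 358 kPa; V/T = const ⇒ T₂ = 190 K, V₂ = 1.95 L.
For an ideal gas ΔU = nCvΔT with Cv = (3/2)R = 12.5 J/(mol·K).
ΔU = 0.441×12.5×(190−521) = -1820 J.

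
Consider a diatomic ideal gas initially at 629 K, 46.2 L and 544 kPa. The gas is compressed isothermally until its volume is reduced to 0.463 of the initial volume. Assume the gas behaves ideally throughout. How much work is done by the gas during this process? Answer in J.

-19400 J

n = P₁V₁/(RT₁) = 544×46.2/(8.314×629) = 4.81 mol.
Isothermal: T stays 629 K; PV = const ⇒ V₂ = 21.4 L, P₂ = 1170 kPa.
W = nRT ln(V₂/V₁) = 4.81×8.314×629×ln(0.463) = -19400 J.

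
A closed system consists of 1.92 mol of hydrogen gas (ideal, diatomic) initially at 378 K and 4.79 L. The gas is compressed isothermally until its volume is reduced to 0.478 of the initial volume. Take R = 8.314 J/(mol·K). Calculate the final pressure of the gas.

P₁ = nRT₁/V₁ = 1.92×8.314×378/4.79 = 1260 kPa.
Isothermal: T stays 378 K; PV = const ⇒ V₂ = 2.29 L, P₂ = 2640 kPa.

2640 kPa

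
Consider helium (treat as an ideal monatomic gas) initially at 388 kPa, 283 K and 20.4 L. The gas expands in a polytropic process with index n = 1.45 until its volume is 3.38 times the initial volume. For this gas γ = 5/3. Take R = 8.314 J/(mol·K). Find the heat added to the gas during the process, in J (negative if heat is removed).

2410 J

n = P₁V₁/(RT₁) = 388×20.4/(8.314×283) = 3.36 mol.
Polytropic n=1.45: T₂ = T₁(V₁/V₂)^(n−1) = 283×(0.296)^0.45 = 164 K; P₂ = P₁(V₁/V₂)^n = 66.4 kPa.
W = (P₁V₁−P₂V₂)/(n−1) = (388×20.4−66.4×69.0)/0.45 = 7420 J.
ΔU = nCvΔT = 3.36×12.5×(164−283) = -5010 J.
Q = ΔU + W = 2410 J.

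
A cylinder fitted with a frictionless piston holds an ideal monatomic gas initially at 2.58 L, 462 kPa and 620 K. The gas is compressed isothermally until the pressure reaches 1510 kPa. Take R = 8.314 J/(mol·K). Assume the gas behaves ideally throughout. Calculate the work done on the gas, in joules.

n = P₁V₁/(RT₁) = 462×2.58/(8.314×620) = 0.231 mol.
Isothermal: T stays 620 K; PV = const ⇒ V₂ = 0.789 L, P₂ = 1510 kPa.
W = nRT ln(V₂/V₁) = 0.231×8.314×620×ln(0.306) = -1410 J.
Work done on the gas = −W_by = 1410 J.

1410 J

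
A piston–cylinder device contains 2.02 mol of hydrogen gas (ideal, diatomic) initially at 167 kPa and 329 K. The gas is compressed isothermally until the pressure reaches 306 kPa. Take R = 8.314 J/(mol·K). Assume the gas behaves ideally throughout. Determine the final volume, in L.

V₁ = nRT₁/P₁ = 2.02×8.314×329/167 = 33.1 L.
Isothermal: T stays 329 K; PV = const ⇒ V₂ = 18.1 L, P₂ = 306 kPa.

18.1 L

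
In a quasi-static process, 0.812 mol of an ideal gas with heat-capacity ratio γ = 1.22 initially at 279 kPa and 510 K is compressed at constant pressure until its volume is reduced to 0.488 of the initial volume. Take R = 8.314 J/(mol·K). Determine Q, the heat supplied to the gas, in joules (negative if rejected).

V₁ = nRT₁/P₁ = 0.812×8.314×510/279 = 12.3 L.
Isobaric: P stays 279 kPa; V/T = const ⇒ T₂ = 249 K, V₂ = 6.02 L.
W = PΔV = 279×(6.02−12.3) kPa·L = -1760 J.
ΔU = nCvΔT = 0.812×37.8×(249−510) = -8010 J.
Q = ΔU + W = nCpΔT = -9780 J.

-9780 J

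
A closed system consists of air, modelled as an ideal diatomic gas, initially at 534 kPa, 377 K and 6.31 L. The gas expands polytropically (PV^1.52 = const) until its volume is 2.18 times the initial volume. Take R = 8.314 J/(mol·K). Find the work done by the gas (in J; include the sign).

n = P₁V₁/(RT₁) = 534×6.31/(8.314×377) = 1.08 mol.
Polytropic n=1.52: T₂ = T₁(V₁/V₂)^(n−1) = 377×(0.459)^0.52 = 251 K; P₂ = P₁(V₁/V₂)^n = 163 kPa.
W = (P₁V₁−P₂V₂)/(n−1) = (534×6.31−163×13.8)/0.52 = 2160 J.

2160 J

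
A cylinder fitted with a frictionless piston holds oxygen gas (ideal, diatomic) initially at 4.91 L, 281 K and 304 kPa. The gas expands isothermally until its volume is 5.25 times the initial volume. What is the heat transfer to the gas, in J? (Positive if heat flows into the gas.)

n = P₁V₁/(RT₁) = 304×4.91/(8.314×281) = 0.639 mol.
Isothermal: T stays 281 K; PV = const ⇒ V₂ = 25.8 L, P₂ = 57.9 kPa.
ΔU = 0 (ideal gas, T constant).
W = nRT ln(V₂/V₁) = 0.639×8.314×281×ln(5.25) = 2480 J.
Q = ΔU + W = 2480 J.

2480 J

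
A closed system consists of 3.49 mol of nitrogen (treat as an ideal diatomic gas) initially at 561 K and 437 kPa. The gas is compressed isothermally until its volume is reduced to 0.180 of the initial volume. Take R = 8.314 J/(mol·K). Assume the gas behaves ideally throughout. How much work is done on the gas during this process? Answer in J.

V₁ = nRT₁/P₁ = 3.49×8.314×561/437 = 37.2 L.
Isothermal: T stays 561 K; PV = const ⇒ V₂ = 6.70 L, P₂ = 2430 kPa.
W = nRT ln(V₂/V₁) = 3.49×8.314×561×ln(0.180) = -27900 J.
Work done on the gas = −W_by = 27900 J.

27900 J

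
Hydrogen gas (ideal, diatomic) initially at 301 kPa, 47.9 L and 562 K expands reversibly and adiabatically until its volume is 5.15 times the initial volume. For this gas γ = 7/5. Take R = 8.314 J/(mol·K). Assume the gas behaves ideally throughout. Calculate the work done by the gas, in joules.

17300 J

n = P₁V₁/(RT₁) = 301×47.9/(8.314×562) = 3.09 mol.
Adiabatic: TV^(γ−1) = const ⇒ T₂ = 562×(0.194)^0.400 = 292 K; PV^γ = const ⇒ P₂ = 30.3 kPa.
ΔU = nCvΔT = 3.09×20.8×(292−562) = -17300 J.
Q = 0 for an adiabatic process, so W = −ΔU = 17300 J.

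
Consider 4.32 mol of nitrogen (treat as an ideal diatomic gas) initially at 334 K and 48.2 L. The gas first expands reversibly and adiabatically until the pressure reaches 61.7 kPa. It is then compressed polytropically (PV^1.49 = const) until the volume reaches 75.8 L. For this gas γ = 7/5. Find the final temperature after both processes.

P₁ = nRT₁/V₁ = 4.32×8.314×334/48.2 = 249 kPa.
Step 1 — Adiabatic: T₂/T₁ = (P₂/P₁)^((γ−1)/γ) ⇒ T₂ = 334×(0.248)^0.286 = 224 K; V₂ = 131 L.
ΔU = nCvΔT = 4.32×20.8×(224−334) = -9860 J.
Q = 0 for an adiabatic process, so W = −ΔU = 9860 J.
State after step 1: P = 61.7 kPa, V = 131 L, T = 224 K.
Step 2 — Polytropic n=1.49: T₂ = T₁(V₁/V₂)^(n−1) = 224×(1.72)^0.49 = 293 K; P₂ = P₁(V₁/V₂)^n = 139 kPa.
W = (P₁V₁−P₂V₂)/(n−1) = (61.7×131−139×75.8)/0.49 = -5010 J.
ΔU = nCvΔT = 4.32×20.8×(293−224) = 6140 J.
Q = ΔU + W = 1130 J.
Net over both steps: W = 4840 J, Q = 1130 J, ΔU = -3710 J.

293 K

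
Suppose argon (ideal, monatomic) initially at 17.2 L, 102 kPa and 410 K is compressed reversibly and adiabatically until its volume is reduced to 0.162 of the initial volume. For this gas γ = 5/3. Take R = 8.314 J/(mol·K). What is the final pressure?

2120 kPa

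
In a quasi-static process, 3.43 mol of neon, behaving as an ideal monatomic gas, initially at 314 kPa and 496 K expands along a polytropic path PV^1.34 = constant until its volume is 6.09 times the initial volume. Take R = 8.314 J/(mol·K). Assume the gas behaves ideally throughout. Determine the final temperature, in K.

V₁ = nRT₁/P₁ = 3.43×8.314×496/314 = 45.0 L.
Polytropic n=1.34: T₂ = T₁(V₁/V₂)^(n−1) = 496×(0.164)^0.34 = 268 K; P₂ = P₁(V₁/V₂)^n = 27.9 kPa.

268 K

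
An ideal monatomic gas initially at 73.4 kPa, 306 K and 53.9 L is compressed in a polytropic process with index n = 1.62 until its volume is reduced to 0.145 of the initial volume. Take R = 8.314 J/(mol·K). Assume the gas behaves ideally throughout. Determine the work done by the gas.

n = P₁V₁/(RT₁) = 73.4×53.9/(8.314×306) = 1.56 mol.
Polytropic n=1.62: T₂ = T₁(V₁/V₂)^(n−1) = 306×(6.90)^0.62 = 1010 K; P₂ = P₁(V₁/V₂)^n = 1680 kPa.
W = (P₁V₁−P₂V₂)/(n−1) = (73.4×53.9−1680×7.82)/0.62 = -14700 J.

-14700 J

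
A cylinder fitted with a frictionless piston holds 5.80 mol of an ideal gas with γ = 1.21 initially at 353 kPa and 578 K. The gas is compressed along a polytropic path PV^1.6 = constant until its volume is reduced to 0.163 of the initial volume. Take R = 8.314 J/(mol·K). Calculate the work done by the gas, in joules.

V₁ = nRT₁/P₁ = 5.80×8.314×578/353 = 79.0 L.
Polytropic n=1.6: T₂ = T₁(V₁/V₂)^(n−1) = 578×(6.13)^0.60 = 1720 K; P₂ = P₁(V₁/V₂)^n = 6430 kPa.
W = (P₁V₁−P₂V₂)/(n−1) = (353×79.0−6430×12.9)/0.60 = -91500 J.

-91500 J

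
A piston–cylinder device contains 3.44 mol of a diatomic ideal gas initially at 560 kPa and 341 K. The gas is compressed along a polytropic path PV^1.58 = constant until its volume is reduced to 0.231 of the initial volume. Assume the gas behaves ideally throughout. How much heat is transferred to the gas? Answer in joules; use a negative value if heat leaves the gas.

V₁ = nRT₁/P₁ = 3.44×8.314×341/560 = 17.4 L.
Polytropic n=1.58: T₂ = T₁(V₁/V₂)^(n−1) = 341×(4.33)^0.58 = 798 K; P₂ = P₁(V₁/V₂)^n = 5670 kPa.
W = (P₁V₁−P₂V₂)/(n−1) = (560×17.4−5670×4.02)/0.58 = -22500 J.
ΔU = nCvΔT = 3.44×20.8×(798−341) = 32700 J.
Q = ΔU + W = 10100 J.

10100 J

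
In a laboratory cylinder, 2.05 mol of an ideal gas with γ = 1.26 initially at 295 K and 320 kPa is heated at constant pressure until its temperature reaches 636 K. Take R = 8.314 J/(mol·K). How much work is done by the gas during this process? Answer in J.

5810 J

V₁ = nRT₁/P₁ = 2.05×8.314×295/320 = 15.7 L.
Isobaric: P stays 320 kPa; V/T = const ⇒ T₂ = 636 K, V₂ = 33.9 L.
W = PΔV = 320×(33.9−15.7) kPa·L = 5810 J.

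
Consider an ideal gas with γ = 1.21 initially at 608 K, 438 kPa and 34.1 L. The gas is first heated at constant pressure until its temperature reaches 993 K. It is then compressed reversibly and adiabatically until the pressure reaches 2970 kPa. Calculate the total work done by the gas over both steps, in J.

-36300 J

n = P₁V₁/(RT₁) = 438×34.1/(8.314×608) = 2.95 mol.
Step 1 — Isobaric: P stays 438 kPa; V/T = const ⇒ T₂ = 993 K, V₂ = 55.7 L.
W = PΔV = 438×(55.7−34.1) kPa·L = 9460 J.
ΔU = nCvΔT = 2.95×39.6×(993−608) = 45000 J.
Q = ΔU + W = nCpΔT = 54500 J.
State after step 1: P = 438 kPa, V = 55.7 L, T = 993 K.
Step 2 — Adiabatic: T₂/T₁ = (P₂/P₁)^((γ−1)/γ) ⇒ T₂ = 993×(6.78)^0.174 = 1380 K; V₂ = 11.4 L.
ΔU = nCvΔT = 2.95×39.6×(1380−993) = 45800 J.
Q = 0 for an adiabatic process, so W = −ΔU = -45800 J.
Net over both steps: W = -36300 J, Q = 54500 J, ΔU = 90800 J.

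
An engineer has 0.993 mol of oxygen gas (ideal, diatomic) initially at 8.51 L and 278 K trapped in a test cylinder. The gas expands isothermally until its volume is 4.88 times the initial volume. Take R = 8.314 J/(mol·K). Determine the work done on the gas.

-3640 J

P₁ = nRT₁/V₁ = 0.993×8.314×278/8.51 = 270 kPa.
Isothermal: T stays 278 K; PV = const ⇒ V₂ = 41.5 L, P₂ = 55.3 kPa.
W = nRT ln(V₂/V₁) = 0.993×8.314×278×ln(4.88) = 3640 J.
Work done on the gas = −W_by = -3640 J.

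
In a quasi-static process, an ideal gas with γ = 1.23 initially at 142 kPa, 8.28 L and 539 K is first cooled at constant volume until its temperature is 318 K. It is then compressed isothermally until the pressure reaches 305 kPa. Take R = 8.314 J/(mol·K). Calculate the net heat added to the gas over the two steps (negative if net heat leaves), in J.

-2990 J

n = P₁V₁/(RT₁) = 142×8.28/(8.314×539) = 0.262 mol.
Step 1 — Isochoric: V stays 8.28 L; P/T = const ⇒ T₂ = 318 K, P₂ = 83.8 kPa.
W = 0 (no volume change).
ΔU = nCvΔT = 0.262×36.1×(318−539) = -2100 J.
Q = ΔU = -2100 J.
State after step 1: P = 83.8 kPa, V = 8.28 L, T = 318 K.
Step 2 — Isothermal: T stays 318 K; PV = const ⇒ V₂ = 2.27 L, P₂ = 305 kPa.
ΔU = 0 (ideal gas, T constant).
W = nRT ln(V₂/V₁) = 0.262×8.314×318×ln(0.275) = -896 J.
Q = ΔU + W = -896 J.
Net over both steps: W = -896 J, Q = -2990 J, ΔU = -2100 J.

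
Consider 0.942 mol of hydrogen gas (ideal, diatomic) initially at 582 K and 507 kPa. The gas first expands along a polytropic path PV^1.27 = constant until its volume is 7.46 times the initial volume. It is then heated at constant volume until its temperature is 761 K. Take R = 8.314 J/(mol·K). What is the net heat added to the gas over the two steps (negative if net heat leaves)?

10600 J

V₁ = nRT₁/P₁ = 0.942×8.314×582/507 = 8.99 L.
Step 1 — Polytropic n=1.27: T₂ = T₁(V₁/V₂)^(n−1) = 582×(0.134)^0.27 = 338 K; P₂ = P₁(V₁/V₂)^n = 39.5 kPa.
W = (P₁V₁−P₂V₂)/(n−1) = (507×8.99−39.5×67.1)/0.27 = 7070 J.
ΔU = nCvΔT = 0.942×20.8×(338−582) = -4770 J.
Q = ΔU + W = 2300 J.
State after step 1: P = 39.5 kPa, V = 67.1 L, T = 338 K.
Step 2 — Isochoric: V stays 67.1 L; P/T = const ⇒ T₂ = 761 K, P₂ = 88.9 kPa.
W = 0 (no volume change).
ΔU = nCvΔT = 0.942×20.8×(761−338) = 8280 J.
Q = ΔU = 8280 J.
Net over both steps: W = 7070 J, Q = 10600 J, ΔU = 3500 J.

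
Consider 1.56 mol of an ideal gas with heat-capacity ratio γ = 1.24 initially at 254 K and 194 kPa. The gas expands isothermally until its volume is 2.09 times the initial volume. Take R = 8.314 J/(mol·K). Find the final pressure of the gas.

V₁ = nRT₁/P₁ = 1.56×8.314×254/194 = 17.0 L.
Isothermal: T stays 254 K; PV = const ⇒ V₂ = 35.5 L, P₂ = 92.8 kPa.

92.8 kPa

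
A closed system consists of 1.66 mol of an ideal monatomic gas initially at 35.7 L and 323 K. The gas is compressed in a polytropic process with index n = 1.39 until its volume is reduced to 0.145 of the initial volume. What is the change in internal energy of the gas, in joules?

P₁ = nRT₁/V₁ = 1.66×8.314×323/35.7 = 125 kPa.
Polytropic n=1.39: T₂ = T₁(V₁/V₂)^(n−1) = 323×(6.90)^0.39 = 686 K; P₂ = P₁(V₁/V₂)^n = 1830 kPa.
For an ideal gas ΔU = nCvΔT with Cv = (3/2)R = 12.5 J/(mol·K).
ΔU = 1.66×12.5×(686−323) = 7510 J.

7510 J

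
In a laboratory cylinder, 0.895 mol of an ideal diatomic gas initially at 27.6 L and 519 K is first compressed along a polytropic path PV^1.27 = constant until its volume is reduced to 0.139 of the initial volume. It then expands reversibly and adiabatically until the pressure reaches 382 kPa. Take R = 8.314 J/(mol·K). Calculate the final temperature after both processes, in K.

P₁ = nRT₁/V₁ = 0.895×8.314×519/27.6 = 140 kPa.
Step 1 — Polytropic n=1.27: T₂ = T₁(V₁/V₂)^(n−1) = 519×(7.19)^0.27 = 884 K; P₂ = P₁(V₁/V₂)^n = 1710 kPa.
W = (P₁V₁−P₂V₂)/(n−1) = (140×27.6−1710×3.84)/0.27 = -10100 J.
ΔU = nCvΔT = 0.895×20.8×(884−519) = 6790 J.
Q = ΔU + W = -3270 J.
State after step 1: P = 1710 kPa, V = 3.84 L, T = 884 K.
Step 2 — Adiabatic: T₂/T₁ = (P₂/P₁)^((γ−1)/γ) ⇒ T₂ = 884×(0.223)^0.286 = 576 K; V₂ = 11.2 L.
ΔU = nCvΔT = 0.895×20.8×(576−884) = -5740 J.
Q = 0 for an adiabatic process, so W = −ΔU = 5740 J.
Net over both steps: W = -4330 J, Q = -3270 J, ΔU = 1060 J.

576 K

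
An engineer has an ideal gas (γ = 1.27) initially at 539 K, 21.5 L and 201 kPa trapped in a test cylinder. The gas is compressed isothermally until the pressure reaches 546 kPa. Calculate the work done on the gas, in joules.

4320 J

n = P₁V₁/(RT₁) = 201×21.5/(8.314×539) = 0.964 mol.
Isothermal: T stays 539 K; PV = const ⇒ V₂ = 7.91 L, P₂ = 546 kPa.
W = nRT ln(V₂/V₁) = 0.964×8.314×539×ln(0.368) = -4320 J.
Work done on the gas = −W_by = 4320 J.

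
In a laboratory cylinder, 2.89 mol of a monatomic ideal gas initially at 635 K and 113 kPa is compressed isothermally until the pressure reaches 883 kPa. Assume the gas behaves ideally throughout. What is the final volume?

V₁ = nRT₁/P₁ = 2.89×8.314×635/113 = 135 L.
Isothermal: T stays 635 K; PV = const ⇒ V₂ = 17.3 L, P₂ = 883 kPa.

17.3 L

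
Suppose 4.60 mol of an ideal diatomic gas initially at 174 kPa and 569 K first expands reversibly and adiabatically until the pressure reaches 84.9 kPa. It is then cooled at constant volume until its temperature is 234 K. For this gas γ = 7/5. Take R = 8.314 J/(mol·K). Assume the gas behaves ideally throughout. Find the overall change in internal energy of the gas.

V₁ = nRT₁/P₁ = 4.60×8.314×569/174 = 125 L.
Step 1 — Adiabatic: T₂/T₁ = (P₂/P₁)^((γ−1)/γ) ⇒ T₂ = 569×(0.488)^0.286 = 464 K; V₂ = 209 L.
ΔU = nCvΔT = 4.60×20.8×(464−569) = -10100 J.
Q = 0 for an adiabatic process, so W = −ΔU = 10100 J.
State after step 1: P = 84.9 kPa, V = 209 L, T = 464 K.
Step 2 — Isochoric: V stays 209 L; P/T = const ⇒ T₂ = 234 K, P₂ = 42.9 kPa.
W = 0 (no volume change).
ΔU = nCvΔT = 4.60×20.8×(234−464) = -21900 J.
Q = ΔU = -21900 J.
Net over both steps: W = 10100 J, Q = -21900 J, ΔU = -32000 J.

-32000 J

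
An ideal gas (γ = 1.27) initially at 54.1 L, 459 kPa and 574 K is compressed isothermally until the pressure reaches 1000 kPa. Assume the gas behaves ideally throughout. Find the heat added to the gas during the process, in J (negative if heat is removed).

-19300 J

n = P₁V₁/(RT₁) = 459×54.1/(8.314×574) = 5.20 mol.
Isothermal: T stays 574 K; PV = const ⇒ V₂ = 24.8 L, P₂ = 1000 kPa.
ΔU = 0 (ideal gas, T constant).
W = nRT ln(V₂/V₁) = 5.20×8.314×574×ln(0.459) = -19300 J.
Q = ΔU + W = -19300 J.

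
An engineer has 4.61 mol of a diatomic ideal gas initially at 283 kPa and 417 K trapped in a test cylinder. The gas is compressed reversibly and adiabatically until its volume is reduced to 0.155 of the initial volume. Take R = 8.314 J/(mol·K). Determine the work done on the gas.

44300 J

V₁ = nRT₁/P₁ = 4.61×8.314×417/283 = 56.5 L.
Adiabatic: TV^(γ−1) = const ⇒ T₂ = 417×(6.45)^0.400 = 879 K; PV^γ = const ⇒ P₂ = 3850 kPa.
ΔU = nCvΔT = 4.61×20.8×(879−417) = 44300 J.
Q = 0 for an adiabatic process, so W = −ΔU = -44300 J.
Work done on the gas = −W_by = 44300 J.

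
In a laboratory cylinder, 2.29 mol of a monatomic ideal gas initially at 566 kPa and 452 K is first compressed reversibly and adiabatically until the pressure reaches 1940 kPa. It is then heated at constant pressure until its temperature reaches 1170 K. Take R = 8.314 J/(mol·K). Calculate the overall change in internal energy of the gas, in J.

20500 J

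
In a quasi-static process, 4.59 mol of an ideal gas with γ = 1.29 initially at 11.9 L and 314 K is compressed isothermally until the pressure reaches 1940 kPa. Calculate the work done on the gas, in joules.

7860 J

P₁ = nRT₁/V₁ = 4.59×8.314×314/11.9 = 1010 kPa.
Isothermal: T stays 314 K; PV = const ⇒ V₂ = 6.18 L, P₂ = 1940 kPa.
W = nRT ln(V₂/V₁) = 4.59×8.314×314×ln(0.519) = -7860 J.
Work done on the gas = −W_by = 7860 J.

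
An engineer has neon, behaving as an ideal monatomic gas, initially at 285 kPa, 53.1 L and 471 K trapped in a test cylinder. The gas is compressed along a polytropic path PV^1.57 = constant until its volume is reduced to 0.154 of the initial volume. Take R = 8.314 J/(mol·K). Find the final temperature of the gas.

Polytropic n=1.57: T₂ = T₁(V₁/V₂)^(n−1) = 471×(6.49)^0.57 = 1370 K; P₂ = P₁(V₁/V₂)^n = 5380 kPa.

1370 K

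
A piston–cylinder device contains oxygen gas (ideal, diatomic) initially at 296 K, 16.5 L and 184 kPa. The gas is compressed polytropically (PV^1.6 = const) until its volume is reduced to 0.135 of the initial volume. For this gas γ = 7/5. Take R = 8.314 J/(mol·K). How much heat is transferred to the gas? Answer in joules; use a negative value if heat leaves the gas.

n = P₁V₁/(RT₁) = 184×16.5/(8.314×296) = 1.23 mol.
Polytropic n=1.6: T₂ = T₁(V₁/V₂)^(n−1) = 296×(7.41)^0.60 = 984 K; P₂ = P₁(V₁/V₂)^n = 4530 kPa.
W = (P₁V₁−P₂V₂)/(n−1) = (184×16.5−4530×2.23)/0.60 = -11800 J.
ΔU = nCvΔT = 1.23×20.8×(984−296) = 17600 J.
Q = ΔU + W = 5880 J.

5880 J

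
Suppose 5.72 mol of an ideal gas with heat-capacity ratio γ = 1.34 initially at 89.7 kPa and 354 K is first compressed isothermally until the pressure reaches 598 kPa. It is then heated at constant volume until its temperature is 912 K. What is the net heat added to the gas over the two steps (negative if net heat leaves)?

46100 J

V₁ = nRT₁/P₁ = 5.72×8.314×354/89.7 = 188 L.
Step 1 — Isothermal: T stays 354 K; PV = const ⇒ V₂ = 28.2 L, P₂ = 598 kPa.
ΔU = 0 (ideal gas, T constant).
W = nRT ln(V₂/V₁) = 5.72×8.314×354×ln(0.150) = -31900 J.
Q = ΔU + W = -31900 J.
State after step 1: P = 598 kPa, V = 28.2 L, T = 354 K.
Step 2 — Isochoric: V stays 28.2 L; P/T = const ⇒ T₂ = 912 K, P₂ = 1540 kPa.
W = 0 (no volume change).
ΔU = nCvΔT = 5.72×24.5×(912−354) = 78000 J.
Q = ΔU = 78000 J.
Net over both steps: W = -31900 J, Q = 46100 J, ΔU = 78000 J.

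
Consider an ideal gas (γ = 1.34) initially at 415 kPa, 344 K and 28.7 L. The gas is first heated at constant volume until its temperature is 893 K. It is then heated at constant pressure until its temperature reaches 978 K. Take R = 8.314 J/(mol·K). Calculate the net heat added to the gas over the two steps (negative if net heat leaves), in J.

n = P₁V₁/(RT₁) = 415×28.7/(8.314×344) = 4.16 mol.
Step 1 — Isochoric: V stays 28.7 L; P/T = const ⇒ T₂ = 893 K, P₂ = 1080 kPa.
W = 0 (no volume change).
ΔU = nCvΔT = 4.16×24.5×(893−344) = 55900 J.
Q = ΔU = 55900 J.
State after step 1: P = 1080 kPa, V = 28.7 L, T = 893 K.
Step 2 — Isobaric: P stays 1080 kPa; V/T = const ⇒ T₂ = 978 K, V₂ = 31.4 L.
W = PΔV = 1080×(31.4−28.7) kPa·L = 2940 J.
ΔU = nCvΔT = 4.16×24.5×(978−893) = 8660 J.
Q = ΔU + W = nCpΔT = 11600 J.
Net over both steps: W = 2940 J, Q = 67500 J, ΔU = 64600 J.

67500 J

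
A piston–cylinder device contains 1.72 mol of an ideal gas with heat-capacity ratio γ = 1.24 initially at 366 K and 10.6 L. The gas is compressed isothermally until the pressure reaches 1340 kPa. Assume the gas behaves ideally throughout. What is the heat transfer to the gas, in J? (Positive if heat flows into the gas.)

-5230 J

P₁ = nRT₁/V₁ = 1.72×8.314×366/10.6 = 494 kPa.
Isothermal: T stays 366 K; PV = const ⇒ V₂ = 3.91 L, P₂ = 1340 kPa.
ΔU = 0 (ideal gas, T constant).
W = nRT ln(V₂/V₁) = 1.72×8.314×366×ln(0.368) = -5230 J.
Q = ΔU + W = -5230 J.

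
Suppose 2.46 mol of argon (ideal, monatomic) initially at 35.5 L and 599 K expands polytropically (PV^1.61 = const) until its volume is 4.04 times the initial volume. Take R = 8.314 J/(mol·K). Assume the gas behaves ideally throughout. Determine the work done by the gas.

11500 J

P₁ = nRT₁/V₁ = 2.46×8.314×599/35.5 = 345 kPa.
Polytropic n=1.61: T₂ = T₁(V₁/V₂)^(n−1) = 599×(0.248)^0.61 = 256 K; P₂ = P₁(V₁/V₂)^n = 36.4 kPa.
W = (P₁V₁−P₂V₂)/(n−1) = (345×35.5−36.4×143)/0.61 = 11500 J.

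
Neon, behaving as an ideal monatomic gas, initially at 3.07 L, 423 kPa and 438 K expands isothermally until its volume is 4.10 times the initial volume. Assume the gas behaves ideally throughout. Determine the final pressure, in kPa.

Isothermal: T stays 438 K; PV = const ⇒ V₂ = 12.6 L, P₂ = 103 kPa.

103 kPa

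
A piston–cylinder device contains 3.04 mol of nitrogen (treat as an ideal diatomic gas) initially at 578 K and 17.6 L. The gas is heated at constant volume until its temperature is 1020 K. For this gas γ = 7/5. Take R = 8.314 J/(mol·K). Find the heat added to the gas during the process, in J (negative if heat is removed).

P₁ = nRT₁/V₁ = 3.04×8.314×578/17.6 = 830 kPa.
Isochoric: V stays 17.6 L; P/T = const ⇒ T₂ = 1020 K, P₂ = 1460 kPa.
W = 0 (no volume change).
ΔU = nCvΔT = 3.04×20.8×(1020−578) = 27900 J.
Q = ΔU = 27900 J.

27900 J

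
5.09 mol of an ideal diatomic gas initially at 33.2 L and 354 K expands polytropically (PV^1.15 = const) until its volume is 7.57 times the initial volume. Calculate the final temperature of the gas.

P₁ = nRT₁/V₁ = 5.09×8.314×354/33.2 = 451 kPa.
Polytropic n=1.15: T₂ = T₁(V₁/V₂)^(n−1) = 354×(0.132)^0.15 = 261 K; P₂ = P₁(V₁/V₂)^n = 44.0 kPa.

261 K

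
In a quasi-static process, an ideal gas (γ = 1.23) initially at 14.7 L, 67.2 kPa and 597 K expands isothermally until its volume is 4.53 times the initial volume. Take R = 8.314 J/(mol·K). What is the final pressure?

14.8 kPa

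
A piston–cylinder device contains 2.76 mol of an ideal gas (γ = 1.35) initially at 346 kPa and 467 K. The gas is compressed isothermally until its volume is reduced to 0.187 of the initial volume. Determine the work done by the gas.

V₁ = nRT₁/P₁ = 2.76×8.314×467/346 = 31.0 L.
Isothermal: T stays 467 K; PV = const ⇒ V₂ = 5.79 L, P₂ = 1850 kPa.
W = nRT ln(V₂/V₁) = 2.76×8.314×467×ln(0.187) = -18000 J.

-18000 J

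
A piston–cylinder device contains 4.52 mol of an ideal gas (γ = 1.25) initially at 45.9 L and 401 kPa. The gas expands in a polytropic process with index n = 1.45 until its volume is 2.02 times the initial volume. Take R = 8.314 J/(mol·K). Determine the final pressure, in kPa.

145 kPa

T₁ = P₁V₁/(nR) = 401×45.9/(4.52×8.314) = 490 K.
Polytropic n=1.45: T₂ = T₁(V₁/V₂)^(n−1) = 490×(0.495)^0.45 = 357 K; P₂ = P₁(V₁/V₂)^n = 145 kPa.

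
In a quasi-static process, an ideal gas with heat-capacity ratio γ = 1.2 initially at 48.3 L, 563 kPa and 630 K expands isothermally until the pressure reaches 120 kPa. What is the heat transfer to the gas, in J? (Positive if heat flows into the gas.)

42000 J

n = P₁V₁/(RT₁) = 563×48.3/(8.314×630) = 5.19 mol.
Isothermal: T stays 630 K; PV = const ⇒ V₂ = 227 L, P₂ = 120 kPa.
ΔU = 0 (ideal gas, T constant).
W = nRT ln(V₂/V₁) = 5.19×8.314×630×ln(4.69) = 42000 J.
Q = ΔU + W = 42000 J.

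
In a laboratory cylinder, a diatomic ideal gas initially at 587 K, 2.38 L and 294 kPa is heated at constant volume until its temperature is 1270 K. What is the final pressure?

Isochoric: V stays 2.38 L; P/T = const ⇒ T₂ = 1270 K, P₂ = 636 kPa.

636 kPa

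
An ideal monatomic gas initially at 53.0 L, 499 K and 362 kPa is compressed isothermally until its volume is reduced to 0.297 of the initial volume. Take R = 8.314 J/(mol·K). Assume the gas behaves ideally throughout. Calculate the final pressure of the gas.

Isothermal: T stays 499 K; PV = const ⇒ V₂ = 15.7 L, P₂ = 1220 kPa.

1220 kPa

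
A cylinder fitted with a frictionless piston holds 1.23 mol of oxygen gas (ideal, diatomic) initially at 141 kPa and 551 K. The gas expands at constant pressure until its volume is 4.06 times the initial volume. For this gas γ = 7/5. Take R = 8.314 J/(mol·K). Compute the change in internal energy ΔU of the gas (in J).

43100 J

V₁ = nRT₁/P₁ = 1.23×8.314×551/141 = 40.0 L.
Isobaric: P stays 141 kPa; V/T = const ⇒ T₂ = 2240 K, V₂ = 162 L.
For an ideal gas ΔU = nCvΔT with Cv = (5/2)R = 20.8 J/(mol·K).
ΔU = 1.23×20.8×(2240−551) = 43100 J.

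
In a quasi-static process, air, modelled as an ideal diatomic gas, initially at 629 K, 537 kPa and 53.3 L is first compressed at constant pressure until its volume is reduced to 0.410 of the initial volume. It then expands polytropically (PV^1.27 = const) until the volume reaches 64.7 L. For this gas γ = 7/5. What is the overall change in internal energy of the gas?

-49700 J

n = P₁V₁/(RT₁) = 537×53.3/(8.314×629) = 5.47 mol.
Step 1 — Isobaric: P stays 537 kPa; V/T = const ⇒ T₂ = 258 K, V₂ = 21.9 L.
W = PΔV = 537×(21.9−53.3) kPa·L = -16900 J.
ΔU = nCvΔT = 5.47×20.8×(258−629) = -42200 J.
Q = ΔU + W = nCpΔT = -59100 J.
State after step 1: P = 537 kPa, V = 21.9 L, T = 258 K.
Step 2 — Polytropic n=1.27: T₂ = T₁(V₁/V₂)^(n−1) = 258×(0.338)^0.27 = 192 K; P₂ = P₁(V₁/V₂)^n = 135 kPa.
W = (P₁V₁−P₂V₂)/(n−1) = (537×21.9−135×64.7)/0.27 = 11000 J.
ΔU = nCvΔT = 5.47×20.8×(192−258) = -7450 J.
Q = ΔU + W = 3590 J.
Net over both steps: W = -5850 J, Q = -55500 J, ΔU = -49700 J.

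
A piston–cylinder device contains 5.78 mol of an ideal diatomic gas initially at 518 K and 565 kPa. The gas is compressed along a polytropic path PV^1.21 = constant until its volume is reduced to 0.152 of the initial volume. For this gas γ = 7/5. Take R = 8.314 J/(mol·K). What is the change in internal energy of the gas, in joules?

30200 J

V₁ = nRT₁/P₁ = 5.78×8.314×518/565 = 44.1 L.
Polytropic n=1.21: T₂ = T₁(V₁/V₂)^(n−1) = 518×(6.58)^0.21 = 769 K; P₂ = P₁(V₁/V₂)^n = 5520 kPa.
For an ideal gas ΔU = nCvΔT with Cv = (5/2)R = 20.8 J/(mol·K).
ΔU = 5.78×20.8×(769−518) = 30200 J.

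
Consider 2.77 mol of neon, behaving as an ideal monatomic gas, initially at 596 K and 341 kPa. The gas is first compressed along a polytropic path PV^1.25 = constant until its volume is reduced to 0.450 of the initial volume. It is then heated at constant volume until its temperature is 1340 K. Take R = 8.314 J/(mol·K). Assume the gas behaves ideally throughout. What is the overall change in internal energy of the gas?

25700 J

V₁ = nRT₁/P₁ = 2.77×8.314×596/341 = 40.3 L.
Step 1 — Polytropic n=1.25: T₂ = T₁(V₁/V₂)^(n−1) = 596×(2.22)^0.25 = 728 K; P₂ = P₁(V₁/V₂)^n = 925 kPa.
W = (P₁V₁−P₂V₂)/(n−1) = (341×40.3−925×18.1)/0.25 = -12100 J.
ΔU = nCvΔT = 2.77×12.5×(728−596) = 4550 J.
Q = ΔU + W = -7580 J.
State after step 1: P = 925 kPa, V = 18.1 L, T = 728 K.
Step 2 — Isochoric: V stays 18.1 L; P/T = const ⇒ T₂ = 1340 K, P₂ = 1700 kPa.
W = 0 (no volume change).
ΔU = nCvΔT = 2.77×12.5×(1340−728) = 21200 J.
Q = ΔU = 21200 J.
Net over both steps: W = -12100 J, Q = 13600 J, ΔU = 25700 J.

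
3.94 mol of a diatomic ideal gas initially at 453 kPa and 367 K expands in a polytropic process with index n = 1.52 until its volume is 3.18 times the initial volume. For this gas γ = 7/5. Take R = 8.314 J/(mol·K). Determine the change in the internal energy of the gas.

-13600 J

V₁ = nRT₁/P₁ = 3.94×8.314×367/453 = 26.5 L.
Polytropic n=1.52: T₂ = T₁(V₁/V₂)^(n−1) = 367×(0.314)^0.52 = 201 K; P₂ = P₁(V₁/V₂)^n = 78.1 kPa.
For an ideal gas ΔU = nCvΔT with Cv = (5/2)R = 20.8 J/(mol·K).
ΔU = 3.94×20.8×(201−367) = -13600 J.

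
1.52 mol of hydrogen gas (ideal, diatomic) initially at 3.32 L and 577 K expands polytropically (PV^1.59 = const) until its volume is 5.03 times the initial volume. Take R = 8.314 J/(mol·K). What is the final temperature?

222 K

P₁ = nRT₁/V₁ = 1.52×8.314×577/3.32 = 2200 kPa.
Polytropic n=1.59: T₂ = T₁(V₁/V₂)^(n−1) = 577×(0.199)^0.59 = 222 K; P₂ = P₁(V₁/V₂)^n = 168 kPa.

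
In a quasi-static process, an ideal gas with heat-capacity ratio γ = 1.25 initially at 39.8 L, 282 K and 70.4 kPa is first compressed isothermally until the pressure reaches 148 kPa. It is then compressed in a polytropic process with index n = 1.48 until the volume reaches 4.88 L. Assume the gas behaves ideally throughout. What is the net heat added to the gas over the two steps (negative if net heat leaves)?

n = P₁V₁/(RT₁) = 70.4×39.8/(8.314×282) = 1.20 mol.
Step 1 — Isothermal: T stays 282 K; PV = const ⇒ V₂ = 18.9 L, P₂ = 148 kPa.
ΔU = 0 (ideal gas, T constant).
W = nRT ln(V₂/V₁) = 1.20×8.314×282×ln(0.476) = -2080 J.
Q = ΔU + W = -2080 J.
State after step 1: P = 148 kPa, V = 18.9 L, T = 282 K.
Step 2 — Polytropic n=1.48: T₂ = T₁(V₁/V₂)^(n−1) = 282×(3.88)^0.48 = 541 K; P₂ = P₁(V₁/V₂)^n = 1100 kPa.
W = (P₁V₁−P₂V₂)/(n−1) = (148×18.9−1100×4.88)/0.48 = -5350 J.
ΔU = nCvΔT = 1.20×33.3×(541−282) = 10300 J.
Q = ΔU + W = 4920 J.
Net over both steps: W = -7430 J, Q = 2840 J, ΔU = 10300 J.

2840 J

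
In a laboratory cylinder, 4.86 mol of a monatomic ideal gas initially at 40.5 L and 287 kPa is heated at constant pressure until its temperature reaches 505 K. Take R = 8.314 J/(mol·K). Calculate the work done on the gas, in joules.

T₁ = P₁V₁/(nR) = 287×40.5/(4.86×8.314) = 288 K.
Isobaric: P stays 287 kPa; V/T = const ⇒ T₂ = 505 K, V₂ = 71.1 L.
W = PΔV = 287×(71.1−40.5) kPa·L = 8780 J.
Work done on the gas = −W_by = -8780 J.

-8780 J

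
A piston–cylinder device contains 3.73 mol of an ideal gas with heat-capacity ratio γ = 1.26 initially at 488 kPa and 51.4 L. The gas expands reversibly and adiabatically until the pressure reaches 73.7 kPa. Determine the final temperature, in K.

548 K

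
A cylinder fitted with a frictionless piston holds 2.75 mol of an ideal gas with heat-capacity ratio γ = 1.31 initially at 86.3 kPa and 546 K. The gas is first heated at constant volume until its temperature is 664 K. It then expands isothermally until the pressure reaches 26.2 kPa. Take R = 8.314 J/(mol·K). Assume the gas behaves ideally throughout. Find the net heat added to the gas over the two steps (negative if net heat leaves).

29800 J

V₁ = nRT₁/P₁ = 2.75×8.314×546/86.3 = 145 L.
Step 1 — Isochoric: V stays 145 L; P/T = const ⇒ T₂ = 664 K, P₂ = 105 kPa.
W = 0 (no volume change).
ΔU = nCvΔT = 2.75×26.8×(664−546) = 8700 J.
Q = ΔU = 8700 J.
State after step 1: P = 105 kPa, V = 145 L, T = 664 K.
Step 2 — Isothermal: T stays 664 K; PV = const ⇒ V₂ = 579 L, P₂ = 26.2 kPa.
ΔU = 0 (ideal gas, T constant).
W = nRT ln(V₂/V₁) = 2.75×8.314×664×ln(4.01) = 21100 J.
Q = ΔU + W = 21100 J.
Net over both steps: W = 21100 J, Q = 29800 J, ΔU = 8700 J.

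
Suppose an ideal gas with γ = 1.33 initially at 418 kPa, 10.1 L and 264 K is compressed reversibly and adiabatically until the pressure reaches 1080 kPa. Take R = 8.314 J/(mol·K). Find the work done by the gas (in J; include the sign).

n = P₁V₁/(RT₁) = 418×10.1/(8.314×264) = 1.92 mol.
Adiabatic: T₂/T₁ = (P₂/P₁)^((γ−1)/γ) ⇒ T₂ = 264×(2.58)^0.248 = 334 K; V₂ = 4.95 L.
ΔU = nCvΔT = 1.92×25.2×(334−264) = 3400 J.
Q = 0 for an adiabatic process, so W = −ΔU = -3400 J.

-3400 J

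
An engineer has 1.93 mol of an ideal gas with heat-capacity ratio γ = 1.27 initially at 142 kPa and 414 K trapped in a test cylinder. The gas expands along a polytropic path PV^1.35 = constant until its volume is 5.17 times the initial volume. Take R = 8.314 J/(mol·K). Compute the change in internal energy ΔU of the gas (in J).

-10800 J

V₁ = nRT₁/P₁ = 1.93×8.314×414/142 = 46.8 L.
Polytropic n=1.35: T₂ = T₁(V₁/V₂)^(n−1) = 414×(0.193)^0.35 = 233 K; P₂ = P₁(V₁/V₂)^n = 15.5 kPa.
For an ideal gas ΔU = nCvΔT with Cv = R/(γ−1) = 30.8 J/(mol·K).
ΔU = 1.93×30.8×(233−414) = -10800 J.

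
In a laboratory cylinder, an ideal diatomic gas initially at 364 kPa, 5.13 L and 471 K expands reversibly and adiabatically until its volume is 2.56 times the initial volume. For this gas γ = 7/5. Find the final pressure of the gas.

Adiabatic: TV^(γ−1) = const ⇒ T₂ = 471×(0.391)^0.400 = 323 K; PV^γ = const ⇒ P₂ = 97.6 kPa.

97.6 kPa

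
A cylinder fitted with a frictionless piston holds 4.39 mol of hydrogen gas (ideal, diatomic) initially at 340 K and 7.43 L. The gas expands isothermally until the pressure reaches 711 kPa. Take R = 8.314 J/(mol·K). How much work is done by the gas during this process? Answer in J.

10600 J

P₁ = nRT₁/V₁ = 4.39×8.314×340/7.43 = 1670 kPa.
Isothermal: T stays 340 K; PV = const ⇒ V₂ = 17.5 L, P₂ = 711 kPa.
W = nRT ln(V₂/V₁) = 4.39×8.314×340×ln(2.35) = 10600 J.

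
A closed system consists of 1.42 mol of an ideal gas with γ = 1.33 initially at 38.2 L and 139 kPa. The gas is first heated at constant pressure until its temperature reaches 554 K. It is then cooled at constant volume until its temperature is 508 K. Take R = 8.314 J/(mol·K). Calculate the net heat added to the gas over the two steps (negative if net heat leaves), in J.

3310 J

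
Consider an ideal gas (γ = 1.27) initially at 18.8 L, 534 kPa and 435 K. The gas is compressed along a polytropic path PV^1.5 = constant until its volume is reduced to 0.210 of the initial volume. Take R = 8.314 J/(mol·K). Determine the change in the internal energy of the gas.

44000 J

n = P₁V₁/(RT₁) = 534×18.8/(8.314×435) = 2.78 mol.
Polytropic n=1.5: T₂ = T₁(V₁/V₂)^(n−1) = 435×(4.76)^0.50 = 949 K; P₂ = P₁(V₁/V₂)^n = 5550 kPa.
For an ideal gas ΔU = nCvΔT with Cv = R/(γ−1) = 30.8 J/(mol·K).
ΔU = 2.78×30.8×(949−435) = 44000 J.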